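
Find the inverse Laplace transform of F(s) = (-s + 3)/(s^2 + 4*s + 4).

5*t*exp(-2*t) - exp(-2*t)

Factor the denominator: s^2 + 4*s + 4 = (s + 2)^2.
Partial fraction decomposition gives [-1/(s + 2)] + [5/(s + 2)^2].
Invert each term: -1/(s + 2) ↔ -e^(-2t); 5/(s + 2)^2 ↔ 5t·e^(-2t).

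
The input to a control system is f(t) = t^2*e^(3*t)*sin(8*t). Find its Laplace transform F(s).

F(s) = 16*(3*s^2 - 18*s - 37)/(s^2 - 6*s + 73)^3

L{sin(8t)} = 8/(s^2 + 64).
Multiplying by e^(3t) shifts s → s - 3, so L{e^(3*t)*sin(8*t)} = 8/((s - 3)^2 + 64).
Then apply L{t^2·g(t)} = (-1)^2 d^2/ds^2[G(s)] with G(s) = 8/((s - 3)^2 + 64):
differentiating 2 times and applying the sign gives 16*(3*s^2 - 18*s - 37)/(s^2 - 6*s + 73)^3.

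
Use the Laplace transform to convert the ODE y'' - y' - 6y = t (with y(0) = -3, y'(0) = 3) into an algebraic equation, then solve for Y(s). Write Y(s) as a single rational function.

Laplace-transform each side.
Using L{y''} = s^2 Y - s·y(0) - y'(0) and L{y'} = sY - y(0), with y(0) = -3, y'(0) = 3, the left side becomes (s^2 - s - 6)Y - (-3*s + 6).
The right side is L{t} = s^(-2).
So (s^2 - s - 6)Y = s^(-2) + (-3*s + 6).
Isolate Y and clear denominators.

Y(s) = (-3*s^3 + 6*s^2 + 1)/(s^4 - s^3 - 6*s^2)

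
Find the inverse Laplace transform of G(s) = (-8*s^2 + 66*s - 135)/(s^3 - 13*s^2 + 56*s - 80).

-t*exp(4*t) - 5*exp(5*t) - 3*exp(4*t)

Factor the denominator: s^3 - 13*s^2 + 56*s - 80 = (s - 5)*(s - 4)^2.
Partial fraction decomposition gives [-3/(s - 4)] + [-1/(s - 4)^2] + [-5/(s - 5)].
Invert each term: -3/(s - 4) ↔ -3e^(4t); -1/(s - 4)^2 ↔ -t·e^(4t); -5/(s - 5) ↔ -5e^(5t).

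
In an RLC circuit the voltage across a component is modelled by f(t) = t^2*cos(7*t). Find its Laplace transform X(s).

X(s) = 2*s*(s^2 - 147)/(s^2 + 49)^3

L{cos(7t)} = s/(s^2 + 49).
Then apply L{t^2·g(t)} = (-1)^2 d^2/ds^2[G(s)] with G(s) = s/(s^2 + 49):
differentiating 2 times and applying the sign gives 2*s*(s^2 - 147)/(s^2 + 49)^3.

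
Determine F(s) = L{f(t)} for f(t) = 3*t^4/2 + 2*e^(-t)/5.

Apply the Laplace transform termwise.
(3/2)·[L{t^4} = 4!/s^5 = 24/s^5]; (2/5)·[L{e^(-t)} = 1/(s + 1)].

F(s) = 2/(5*(s + 1)) + 36/s^5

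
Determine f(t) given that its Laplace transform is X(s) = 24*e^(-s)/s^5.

The factor e^(-s) signals a time shift by c = 1 (second shifting theorem).
L{t^4} = 4!/s^5 = 24/s^5, so L^-1{24/s^5} = t^4.
Hence the inverse is u(t - 1) times that function evaluated at t - 1.

f(t) = Heaviside(t - 1)*((t - 1)^4)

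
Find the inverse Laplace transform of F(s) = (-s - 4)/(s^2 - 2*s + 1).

Factor the denominator: s^2 - 2*s + 1 = (s - 1)^2.
Partial fraction decomposition gives [-1/(s - 1)] + [-5/(s - 1)^2].
Invert each term: -1/(s - 1) ↔ -e^(t); -5/(s - 1)^2 ↔ -5t·e^(t).

-5*t*exp(t) - exp(t)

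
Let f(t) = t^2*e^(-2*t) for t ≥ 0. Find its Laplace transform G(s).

L{e^(-2t)} = 1/(s + 2).
Then apply L{t^2·g(t)} = (-1)^2 d^2/ds^2[H(s)] with H(s) = 1/(s + 2):
differentiating 2 times and applying the sign gives 2/(s + 2)^3.

G(s) = 2/(s + 2)^3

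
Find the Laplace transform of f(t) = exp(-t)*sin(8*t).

L{sin(8t)} = 8/(s^2 + 64).
By the first shifting theorem, multiplying by e^(-t) replaces s with s + 1.

8/((s + 1)^2 + 64)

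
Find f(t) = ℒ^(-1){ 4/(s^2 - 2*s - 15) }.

f(t) = exp(t)*sinh(4*t)

Rewrite the denominator: s^2 - 2*s - 15 = (s - 1)^2 - 16.
The form in (s - 1) signals a first-shifting-theorem factor e^(t).
Since L{sinh(4t)} = 4/(s^2 - 16), the inverse is e^(t)*sinh(4*t).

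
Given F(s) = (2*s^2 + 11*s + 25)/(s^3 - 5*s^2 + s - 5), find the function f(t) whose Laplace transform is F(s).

f(t) = 5*exp(5*t) - 4*sin(t) - 3*cos(t)

Factor the denominator: s^3 - 5*s^2 + s - 5 = (s - 5)*(s^2 + 1).
Partial fraction decomposition gives [5/(s - 5)] + [-3*s/(s^2 + 1)] + [-4/(s^2 + 1)].
Invert each term: 5/(s - 5) ↔ 5e^(5t); -3·s/(s^2 + 1) ↔ -3cos(t); -4·1/(s^2 + 1) ↔ -4sin(t).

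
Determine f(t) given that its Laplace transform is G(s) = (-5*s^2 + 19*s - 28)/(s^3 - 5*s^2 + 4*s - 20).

Factor the denominator: s^3 - 5*s^2 + 4*s - 20 = (s - 5)*(s^2 + 4).
Partial fraction decomposition gives [-2/(s - 5)] + [-3*s/(s^2 + 4)] + [4/(s^2 + 4)].
Invert each term: -2/(s - 5) ↔ -2e^(5t); -3·s/(s^2 + 4) ↔ -3cos(2t); 2·2/(s^2 + 4) ↔ 2sin(2t).

f(t) = -2*exp(5*t) + 2*sin(2*t) - 3*cos(2*t)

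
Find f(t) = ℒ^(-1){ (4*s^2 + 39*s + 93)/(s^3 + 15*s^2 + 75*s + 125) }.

f(t) = -t^2*exp(-5*t) - t*exp(-5*t) + 4*exp(-5*t)

Factor the denominator: s^3 + 15*s^2 + 75*s + 125 = (s + 5)^3.
Partial fraction decomposition gives [4/(s + 5)] + [-1/(s + 5)^2] + [-2/(s + 5)^3].
Invert each term: 4/(s + 5) ↔ 4e^(-5t); -1/(s + 5)^2 ↔ -t·e^(-5t); -2/(s + 5)^3 ↔ (-1)t^2·e^(-5t).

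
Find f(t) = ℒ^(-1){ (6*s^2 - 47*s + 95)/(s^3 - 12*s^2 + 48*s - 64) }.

Factor the denominator: s^3 - 12*s^2 + 48*s - 64 = (s - 4)^3.
Partial fraction decomposition gives [6/(s - 4)] + [(s - 4)^(-2)] + [3/(s - 4)^3].
Invert each term: 6/(s - 4) ↔ 6e^(4t); 1/(s - 4)^2 ↔ t·e^(4t); 3/(s - 4)^3 ↔ (3/2)t^2·e^(4t).

f(t) = 3*t^2*exp(4*t)/2 + t*exp(4*t) + 6*exp(4*t)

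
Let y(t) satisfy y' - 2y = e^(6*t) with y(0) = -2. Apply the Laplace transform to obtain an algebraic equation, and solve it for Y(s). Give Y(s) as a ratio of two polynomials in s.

Y(s) = (-2*s + 13)/(s^2 - 8*s + 12)

Transform both sides with L{·}.
With L{y'} = sY - y(0) = sY - (-2): the LHS transforms to (s - 2)Y - (-2).
The right side is L{e^(6*t)} = 1/(s - 6).
So (s - 2)Y = 1/(s - 6) + (-2).
Isolate Y and clear denominators.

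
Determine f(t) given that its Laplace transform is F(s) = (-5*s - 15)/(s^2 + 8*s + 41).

f(t) = exp(-4*t)*sin(5*t) - 5*exp(-4*t)*cos(5*t)

Complete the square in the denominator: s^2 + 8*s + 41 = (s + 4)^2 + 5^2.
Split the numerator to match: -5*s - 15 = -5·(s + 4) + 1·5.
Invert each term: -5·(s + 4)/((s + 4)^2 + 25) ↔ -5e^(-4t)cos(5t); 1·5/((s + 4)^2 + 25) ↔ e^(-4t)sin(5t).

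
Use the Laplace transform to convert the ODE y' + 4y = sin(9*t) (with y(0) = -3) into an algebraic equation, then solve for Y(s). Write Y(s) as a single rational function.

Y(s) = (-3*s^2 - 234)/(s^3 + 4*s^2 + 81*s + 324)

Laplace-transform each side.
The derivative rules (L{y'} = sY - y(0) = sY - (-3)) turn the left side into (s + 4)Y - (-3).
The right side is L{sin(9*t)} = 9/(s^2 + 81).
So (s + 4)Y = 9/(s^2 + 81) + (-3).
Isolate Y and clear denominators.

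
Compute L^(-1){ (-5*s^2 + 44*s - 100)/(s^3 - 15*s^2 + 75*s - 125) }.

Factor the denominator: s^3 - 15*s^2 + 75*s - 125 = (s - 5)^3.
Partial fraction decomposition gives [-5/(s - 5)] + [-6/(s - 5)^2] + [-5/(s - 5)^3].
Invert each term: -5/(s - 5) ↔ -5e^(5t); -6/(s - 5)^2 ↔ -6t·e^(5t); -5/(s - 5)^3 ↔ (-5/2)t^2·e^(5t).

-5*t^2*exp(5*t)/2 - 6*t*exp(5*t) - 5*exp(5*t)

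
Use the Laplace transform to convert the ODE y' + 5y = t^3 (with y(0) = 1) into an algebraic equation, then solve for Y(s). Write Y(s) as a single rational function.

Y(s) = (s^4 + 6)/(s^5 + 5*s^4)

Transform both sides with L{·}.
Using L{y'} = sY - y(0) = sY - 1, the left side becomes (s + 5)Y - (1).
The right side is L{t^3} = 6/s^4.
So (s + 5)Y = 6/s^4 + (1).
Divide through and combine into a single rational function.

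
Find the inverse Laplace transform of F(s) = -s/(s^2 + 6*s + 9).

Factor the denominator: s^2 + 6*s + 9 = (s + 3)^2.
Partial fraction decomposition gives [-1/(s + 3)] + [3/(s + 3)^2].
Invert each term: -1/(s + 3) ↔ -e^(-3t); 3/(s + 3)^2 ↔ 3t·e^(-3t).

3*t*exp(-3*t) - exp(-3*t)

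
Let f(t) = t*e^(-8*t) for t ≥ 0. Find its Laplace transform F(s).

F(s) = (s + 8)^(-2)

L{e^(-8t)} = 1/(s + 8).
Then apply L{t·g(t)} = -d/ds[G(s)] with G(s) = 1/(s + 8):
differentiating 1 time and applying the sign gives (s + 8)^(-2).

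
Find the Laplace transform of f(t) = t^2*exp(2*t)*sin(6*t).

L{sin(6t)} = 6/(s^2 + 36).
Multiplying by e^(2t) shifts s → s - 2, so L{exp(2*t)*sin(6*t)} = 6/((s - 2)^2 + 36).
Then apply L{t^2·g(t)} = (-1)^2 d^2/ds^2[H(s)] with H(s) = 6/((s - 2)^2 + 36):
differentiating 2 times and applying the sign gives 36*(s^2 - 4*s - 8)/(s^2 - 4*s + 40)^3.

36*(s^2 - 4*s - 8)/(s^2 - 4*s + 40)^3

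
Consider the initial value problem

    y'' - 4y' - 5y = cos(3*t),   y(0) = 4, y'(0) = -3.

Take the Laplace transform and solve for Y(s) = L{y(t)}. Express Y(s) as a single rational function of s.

Apply the Laplace transform to the equation.
Using L{y''} = s^2 Y - s·y(0) - y'(0) and L{y'} = sY - y(0), with y(0) = 4, y'(0) = -3, the left side becomes (s^2 - 4*s - 5)Y - (4*s - 19).
The right side is L{cos(3*t)} = s/(s^2 + 9).
So (s^2 - 4*s - 5)Y = s/(s^2 + 9) + (4*s - 19).
Isolate Y and clear denominators.

Y(s) = (4*s^3 - 19*s^2 + 37*s - 171)/(s^4 - 4*s^3 + 4*s^2 - 36*s - 45)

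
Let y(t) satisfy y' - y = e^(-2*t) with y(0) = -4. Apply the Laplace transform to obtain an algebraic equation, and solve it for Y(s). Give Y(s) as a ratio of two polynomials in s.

Laplace-transform each side.
The derivative rules (L{y'} = sY - y(0) = sY - (-4)) turn the left side into (s - 1)Y - (-4).
The right side is L{e^(-2*t)} = 1/(s + 2).
So (s - 1)Y = 1/(s + 2) + (-4).
Divide through and combine into a single rational function.

Y(s) = (-4*s - 7)/(s^2 + s - 2)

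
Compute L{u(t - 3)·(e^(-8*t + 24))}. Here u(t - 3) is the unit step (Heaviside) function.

By the second shifting theorem, L{u(t - c)·g(t - c)} = e^(-cs)·G(s) with c = 3 and G(s) = L{g(t)}.
L{e^(-8t)} = 1/(s + 8).

exp(-3*s)/(s + 8)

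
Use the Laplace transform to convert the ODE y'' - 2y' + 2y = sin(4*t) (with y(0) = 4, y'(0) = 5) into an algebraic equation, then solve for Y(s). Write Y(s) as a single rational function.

Y(s) = (4*s^3 - 3*s^2 + 64*s - 44)/(s^4 - 2*s^3 + 18*s^2 - 32*s + 32)

Transform both sides with L{·}.
The derivative rules (L{y''} = s^2 Y - s·y(0) - y'(0) and L{y'} = sY - y(0), with y(0) = 4, y'(0) = 5) turn the left side into (s^2 - 2*s + 2)Y - (4*s - 3).
The right side is L{sin(4*t)} = 4/(s^2 + 16).
So (s^2 - 2*s + 2)Y = 4/(s^2 + 16) + (4*s - 3).
Solve for Y(s) and write it as one ratio of polynomials.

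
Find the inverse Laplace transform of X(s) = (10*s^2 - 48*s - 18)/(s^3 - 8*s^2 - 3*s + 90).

Factor the denominator: s^3 - 8*s^2 - 3*s + 90 = (s - 6)*(s - 5)*(s + 3).
Partial fraction decomposition gives [3/(s + 3)] + [6/(s - 6)] + [1/(s - 5)].
Invert each term: 3/(s + 3) ↔ 3e^(-3t); 6/(s - 6) ↔ 6e^(6t); 1/(s - 5) ↔ e^(5t).

6*exp(6*t) + exp(5*t) + 3*exp(-3*t)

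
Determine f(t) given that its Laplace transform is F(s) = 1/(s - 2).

f(t) = exp(2*t)

Since L{e^(2t)} = 1/(s - 2), the inverse is exp(2*t).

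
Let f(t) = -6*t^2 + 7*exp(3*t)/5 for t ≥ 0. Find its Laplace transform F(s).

F(s) = 7/(5*(s - 3)) - 12/s^3

By linearity of the Laplace transform, transform each term separately.
(-6)·[L{t^2} = 2!/s^3 = 2/s^3]; (7/5)·[L{e^(3t)} = 1/(s - 3)].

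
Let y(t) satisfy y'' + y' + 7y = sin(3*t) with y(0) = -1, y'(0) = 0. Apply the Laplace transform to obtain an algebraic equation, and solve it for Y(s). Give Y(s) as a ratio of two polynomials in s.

Y(s) = (-s^3 - s^2 - 9*s - 6)/(s^4 + s^3 + 16*s^2 + 9*s + 63)

Transform both sides with L{·}.
With L{y''} = s^2 Y - s·y(0) - y'(0) and L{y'} = sY - y(0), with y(0) = -1, y'(0) = 0: the LHS transforms to (s^2 + s + 7)Y - (-s - 1).
The right side is L{sin(3*t)} = 3/(s^2 + 9).
So (s^2 + s + 7)Y = 3/(s^2 + 9) + (-s - 1).
Divide through and combine into a single rational function.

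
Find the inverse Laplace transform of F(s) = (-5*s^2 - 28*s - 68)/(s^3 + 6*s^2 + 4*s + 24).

-5*sin(2*t) - 3*cos(2*t) - 2*exp(-6*t)

Factor the denominator: s^3 + 6*s^2 + 4*s + 24 = (s + 6)*(s^2 + 4).
Partial fraction decomposition gives [-2/(s + 6)] + [-3*s/(s^2 + 4)] + [-10/(s^2 + 4)].
Invert each term: -2/(s + 6) ↔ -2e^(-6t); -3·s/(s^2 + 4) ↔ -3cos(2t); -5·2/(s^2 + 4) ↔ -5sin(2t).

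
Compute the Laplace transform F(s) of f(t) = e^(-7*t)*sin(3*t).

L{sin(3t)} = 3/(s^2 + 9).
By the first shifting theorem, multiplying by e^(-7t) replaces s with s + 7.

F(s) = 3/((s + 7)^2 + 9)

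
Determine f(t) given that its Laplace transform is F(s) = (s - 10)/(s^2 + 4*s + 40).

f(t) = -2*exp(-2*t)*sin(6*t) + exp(-2*t)*cos(6*t)

Complete the square in the denominator: s^2 + 4*s + 40 = (s + 2)^2 + 6^2.
Split the numerator to match: s - 10 = 1·(s + 2) - 2·6.
Invert each term: 1·(s + 2)/((s + 2)^2 + 36) ↔ e^(-2t)cos(6t); -2·6/((s + 2)^2 + 36) ↔ -2e^(-2t)sin(6t).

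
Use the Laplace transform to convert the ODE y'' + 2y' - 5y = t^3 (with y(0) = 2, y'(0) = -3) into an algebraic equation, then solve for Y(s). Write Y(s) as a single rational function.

Y(s) = (2*s^5 + s^4 + 6)/(s^6 + 2*s^5 - 5*s^4)

Apply the Laplace transform to the equation.
With L{y''} = s^2 Y - s·y(0) - y'(0) and L{y'} = sY - y(0), with y(0) = 2, y'(0) = -3: the LHS transforms to (s^2 + 2*s - 5)Y - (2*s + 1).
The right side is L{t^3} = 6/s^4.
So (s^2 + 2*s - 5)Y = 6/s^4 + (2*s + 1).
Solve for Y(s) and write it as one ratio of polynomials.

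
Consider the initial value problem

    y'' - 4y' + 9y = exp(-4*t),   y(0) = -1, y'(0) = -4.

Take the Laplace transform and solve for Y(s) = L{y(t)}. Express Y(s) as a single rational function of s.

Y(s) = (-s^2 - 4*s + 1)/(s^3 - 7*s + 36)

Apply the Laplace transform to the equation.
Using L{y''} = s^2 Y - s·y(0) - y'(0) and L{y'} = sY - y(0), with y(0) = -1, y'(0) = -4, the left side becomes (s^2 - 4*s + 9)Y - (-s).
The right side is L{exp(-4*t)} = 1/(s + 4).
So (s^2 - 4*s + 9)Y = 1/(s + 4) + (-s).
Isolate Y and clear denominators.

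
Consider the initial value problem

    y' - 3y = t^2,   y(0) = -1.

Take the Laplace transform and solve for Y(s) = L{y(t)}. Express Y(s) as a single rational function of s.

Y(s) = (-s^3 + 2)/(s^4 - 3*s^3)

Take the Laplace transform of both sides.
Using L{y'} = sY - y(0) = sY - (-1), the left side becomes (s - 3)Y - (-1).
The right side is L{t^2} = 2/s^3.
So (s - 3)Y = 2/s^3 + (-1).
Divide through and combine into a single rational function.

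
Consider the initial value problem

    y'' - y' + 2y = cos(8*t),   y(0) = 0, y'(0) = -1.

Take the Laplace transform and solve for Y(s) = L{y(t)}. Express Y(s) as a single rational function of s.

Y(s) = (-s^2 + s - 64)/(s^4 - s^3 + 66*s^2 - 64*s + 128)

Apply the Laplace transform to the equation.
The derivative rules (L{y''} = s^2 Y - s·y(0) - y'(0) and L{y'} = sY - y(0), with y(0) = 0, y'(0) = -1) turn the left side into (s^2 - s + 2)Y - (-1).
The right side is L{cos(8*t)} = s/(s^2 + 64).
So (s^2 - s + 2)Y = s/(s^2 + 64) + (-1).
Divide through and combine into a single rational function.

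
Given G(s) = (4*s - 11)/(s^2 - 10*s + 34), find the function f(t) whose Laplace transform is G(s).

f(t) = 3*exp(5*t)*sin(3*t) + 4*exp(5*t)*cos(3*t)

Complete the square in the denominator: s^2 - 10*s + 34 = (s - 5)^2 + 3^2.
Split the numerator to match: 4*s - 11 = 4·(s - 5) + 3·3.
Invert each term: 4·(s - 5)/((s - 5)^2 + 9) ↔ 4e^(5t)cos(3t); 3·3/((s - 5)^2 + 9) ↔ 3e^(5t)sin(3t).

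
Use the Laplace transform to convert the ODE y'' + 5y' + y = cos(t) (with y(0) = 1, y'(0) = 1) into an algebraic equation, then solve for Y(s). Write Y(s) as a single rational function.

Y(s) = (s^3 + 6*s^2 + 2*s + 6)/(s^4 + 5*s^3 + 2*s^2 + 5*s + 1)

Transform both sides with L{·}.
Using L{y''} = s^2 Y - s·y(0) - y'(0) and L{y'} = sY - y(0), with y(0) = 1, y'(0) = 1, the left side becomes (s^2 + 5*s + 1)Y - (s + 6).
The right side is L{cos(t)} = s/(s^2 + 1).
So (s^2 + 5*s + 1)Y = s/(s^2 + 1) + (s + 6).
Divide through and combine into a single rational function.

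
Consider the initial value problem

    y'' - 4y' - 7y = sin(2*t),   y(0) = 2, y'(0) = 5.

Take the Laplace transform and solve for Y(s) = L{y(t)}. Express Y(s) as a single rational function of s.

Y(s) = (2*s^3 - 3*s^2 + 8*s - 10)/(s^4 - 4*s^3 - 3*s^2 - 16*s - 28)

Laplace-transform each side.
The derivative rules (L{y''} = s^2 Y - s·y(0) - y'(0) and L{y'} = sY - y(0), with y(0) = 2, y'(0) = 5) turn the left side into (s^2 - 4*s - 7)Y - (2*s - 3).
The right side is L{sin(2*t)} = 2/(s^2 + 4).
So (s^2 - 4*s - 7)Y = 2/(s^2 + 4) + (2*s - 3).
Isolate Y and clear denominators.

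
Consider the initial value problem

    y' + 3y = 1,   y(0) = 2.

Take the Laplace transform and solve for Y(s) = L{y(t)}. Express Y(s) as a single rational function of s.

Apply the Laplace transform to the equation.
With L{y'} = sY - y(0) = sY - 2: the LHS transforms to (s + 3)Y - (2).
The right side is L{1} = 1/s.
So (s + 3)Y = 1/s + (2).
Divide through and combine into a single rational function.

Y(s) = (2*s + 1)/(s^2 + 3*s)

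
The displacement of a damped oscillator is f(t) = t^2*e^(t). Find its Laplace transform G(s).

L{t^2} = 2!/s^3 = 2/s^3.
By the first shifting theorem, multiplying by e^(t) replaces s with s - 1.

G(s) = 2/(s - 1)^3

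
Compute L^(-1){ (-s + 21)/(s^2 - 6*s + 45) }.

Complete the square in the denominator: s^2 - 6*s + 45 = (s - 3)^2 + 6^2.
Split the numerator to match: -s + 21 = -1·(s - 3) + 3·6.
Invert each term: -1·(s - 3)/((s - 3)^2 + 36) ↔ -e^(3t)cos(6t); 3·6/((s - 3)^2 + 36) ↔ 3e^(3t)sin(6t).

3*exp(3*t)*sin(6*t) - exp(3*t)*cos(6*t)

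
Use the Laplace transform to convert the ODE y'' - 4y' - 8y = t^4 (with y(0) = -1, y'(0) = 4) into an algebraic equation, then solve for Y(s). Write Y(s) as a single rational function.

Y(s) = (-s^6 + 8*s^5 + 24)/(s^7 - 4*s^6 - 8*s^5)

Apply the Laplace transform to the equation.
The derivative rules (L{y''} = s^2 Y - s·y(0) - y'(0) and L{y'} = sY - y(0), with y(0) = -1, y'(0) = 4) turn the left side into (s^2 - 4*s - 8)Y - (-s + 8).
The right side is L{t^4} = 24/s^5.
So (s^2 - 4*s - 8)Y = 24/s^5 + (-s + 8).
Isolate Y and clear denominators.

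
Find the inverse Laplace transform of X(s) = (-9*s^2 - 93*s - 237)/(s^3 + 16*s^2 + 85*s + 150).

Factor the denominator: s^3 + 16*s^2 + 85*s + 150 = (s + 5)^2*(s + 6).
Partial fraction decomposition gives [-6/(s + 5)] + [3/(s + 5)^2] + [-3/(s + 6)].
Invert each term: -6/(s + 5) ↔ -6e^(-5t); 3/(s + 5)^2 ↔ 3t·e^(-5t); -3/(s + 6) ↔ -3e^(-6t).

3*t*exp(-5*t) - 6*exp(-5*t) - 3*exp(-6*t)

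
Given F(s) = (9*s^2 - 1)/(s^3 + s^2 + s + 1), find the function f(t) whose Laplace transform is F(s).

f(t) = -5*sin(t) + 5*cos(t) + 4*exp(-t)

Factor the denominator: s^3 + s^2 + s + 1 = (s + 1)*(s^2 + 1).
Partial fraction decomposition gives [4/(s + 1)] + [5*s/(s^2 + 1)] + [-5/(s^2 + 1)].
Invert each term: 4/(s + 1) ↔ 4e^(-t); 5·s/(s^2 + 1) ↔ 5cos(t); -5·1/(s^2 + 1) ↔ -5sin(t).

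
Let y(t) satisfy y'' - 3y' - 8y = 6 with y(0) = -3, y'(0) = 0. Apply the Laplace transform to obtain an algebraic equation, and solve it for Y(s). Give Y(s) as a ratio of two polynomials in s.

Y(s) = (-3*s^2 + 9*s + 6)/(s^3 - 3*s^2 - 8*s)

Take the Laplace transform of both sides.
The derivative rules (L{y''} = s^2 Y - s·y(0) - y'(0) and L{y'} = sY - y(0), with y(0) = -3, y'(0) = 0) turn the left side into (s^2 - 3*s - 8)Y - (-3*s + 9).
The right side is L{6} = 6/s.
So (s^2 - 3*s - 8)Y = 6/s + (-3*s + 9).
Isolate Y and clear denominators.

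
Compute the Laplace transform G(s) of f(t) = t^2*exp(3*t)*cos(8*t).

G(s) = 2*(s - 3)*(s^2 - 6*s - 183)/(s^2 - 6*s + 73)^3

L{cos(8t)} = s/(s^2 + 64).
Multiplying by e^(3t) shifts s → s - 3, so L{exp(3*t)*cos(8*t)} = (s - 3)/((s - 3)^2 + 64).
Then apply L{t^2·g(t)} = (-1)^2 d^2/ds^2[H(s)] with H(s) = (s - 3)/((s - 3)^2 + 64):
differentiating 2 times and applying the sign gives 2*(s - 3)*(s^2 - 6*s - 183)/(s^2 - 6*s + 73)^3.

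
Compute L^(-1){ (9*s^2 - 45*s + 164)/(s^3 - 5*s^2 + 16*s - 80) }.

4*exp(5*t) - 5*sin(4*t) + 5*cos(4*t)

Factor the denominator: s^3 - 5*s^2 + 16*s - 80 = (s - 5)*(s^2 + 16).
Partial fraction decomposition gives [4/(s - 5)] + [5*s/(s^2 + 16)] + [-20/(s^2 + 16)].
Invert each term: 4/(s - 5) ↔ 4e^(5t); 5·s/(s^2 + 16) ↔ 5cos(4t); -5·4/(s^2 + 16) ↔ -5sin(4t).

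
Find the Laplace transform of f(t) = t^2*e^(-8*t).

L{e^(-8t)} = 1/(s + 8).
Then apply L{t^2·g(t)} = (-1)^2 d^2/ds^2[G(s)] with G(s) = 1/(s + 8):
differentiating 2 times and applying the sign gives 2/(s + 8)^3.

2/(s + 8)^3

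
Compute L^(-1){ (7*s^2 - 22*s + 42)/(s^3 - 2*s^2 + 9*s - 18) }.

2*exp(2*t) - 4*sin(3*t) + 5*cos(3*t)

Factor the denominator: s^3 - 2*s^2 + 9*s - 18 = (s - 2)*(s^2 + 9).
Partial fraction decomposition gives [2/(s - 2)] + [5*s/(s^2 + 9)] + [-12/(s^2 + 9)].
Invert each term: 2/(s - 2) ↔ 2e^(2t); 5·s/(s^2 + 9) ↔ 5cos(3t); -4·3/(s^2 + 9) ↔ -4sin(3t).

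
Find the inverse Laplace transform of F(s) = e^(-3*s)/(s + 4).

The factor e^(-3s) signals a time shift by c = 3 (second shifting theorem).
L{e^(-4t)} = 1/(s + 4), so L^-1{1/(s + 4)} = e^(-4*t).
Hence the inverse is u(t - 3) times that function evaluated at t - 3.

Heaviside(t - 3)*(exp(-4*t + 12))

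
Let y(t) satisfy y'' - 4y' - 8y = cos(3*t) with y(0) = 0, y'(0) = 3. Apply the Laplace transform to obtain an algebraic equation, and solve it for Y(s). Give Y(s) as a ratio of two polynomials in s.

Y(s) = (3*s^2 + s + 27)/(s^4 - 4*s^3 + s^2 - 36*s - 72)

Transform both sides with L{·}.
The derivative rules (L{y''} = s^2 Y - s·y(0) - y'(0) and L{y'} = sY - y(0), with y(0) = 0, y'(0) = 3) turn the left side into (s^2 - 4*s - 8)Y - (3).
The right side is L{cos(3*t)} = s/(s^2 + 9).
So (s^2 - 4*s - 8)Y = s/(s^2 + 9) + (3).
Isolate Y and clear denominators.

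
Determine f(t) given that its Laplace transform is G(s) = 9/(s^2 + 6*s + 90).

f(t) = exp(-3*t)*sin(9*t)

Rewrite the denominator: s^2 + 6*s + 90 = (s + 3)^2 + 81.
The form in (s + 3) signals a first-shifting-theorem factor e^(-3t).
Since L{sin(9t)} = 9/(s^2 + 81), the inverse is e^(-3*t)*sin(9*t).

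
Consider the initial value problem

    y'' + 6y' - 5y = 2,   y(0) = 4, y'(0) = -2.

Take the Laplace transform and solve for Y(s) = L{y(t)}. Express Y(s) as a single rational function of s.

Take the Laplace transform of both sides.
The derivative rules (L{y''} = s^2 Y - s·y(0) - y'(0) and L{y'} = sY - y(0), with y(0) = 4, y'(0) = -2) turn the left side into (s^2 + 6*s - 5)Y - (4*s + 22).
The right side is L{2} = 2/s.
So (s^2 + 6*s - 5)Y = 2/s + (4*s + 22).
Divide through and combine into a single rational function.

Y(s) = (4*s^2 + 22*s + 2)/(s^3 + 6*s^2 - 5*s)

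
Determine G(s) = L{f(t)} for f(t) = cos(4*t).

L{cos(4t)} = s/(s^2 + 16).

G(s) = s/(s^2 + 16)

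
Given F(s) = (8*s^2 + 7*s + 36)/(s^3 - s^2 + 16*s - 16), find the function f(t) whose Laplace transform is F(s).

f(t) = 3*exp(t) + 3*sin(4*t) + 5*cos(4*t)

Factor the denominator: s^3 - s^2 + 16*s - 16 = (s - 1)*(s^2 + 16).
Partial fraction decomposition gives [3/(s - 1)] + [5*s/(s^2 + 16)] + [12/(s^2 + 16)].
Invert each term: 3/(s - 1) ↔ 3e^(t); 5·s/(s^2 + 16) ↔ 5cos(4t); 3·4/(s^2 + 16) ↔ 3sin(4t).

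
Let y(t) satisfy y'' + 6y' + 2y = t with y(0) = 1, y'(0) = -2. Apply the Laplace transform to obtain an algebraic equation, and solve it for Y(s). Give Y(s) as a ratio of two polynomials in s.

Laplace-transform each side.
Using L{y''} = s^2 Y - s·y(0) - y'(0) and L{y'} = sY - y(0), with y(0) = 1, y'(0) = -2, the left side becomes (s^2 + 6*s + 2)Y - (s + 4).
The right side is L{t} = s^(-2).
So (s^2 + 6*s + 2)Y = s^(-2) + (s + 4).
Isolate Y and clear denominators.

Y(s) = (s^3 + 4*s^2 + 1)/(s^4 + 6*s^3 + 2*s^2)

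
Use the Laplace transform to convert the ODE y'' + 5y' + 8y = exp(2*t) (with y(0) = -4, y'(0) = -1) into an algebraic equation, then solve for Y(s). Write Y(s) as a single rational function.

Y(s) = (-4*s^2 - 13*s + 43)/(s^3 + 3*s^2 - 2*s - 16)

Laplace-transform each side.
The derivative rules (L{y''} = s^2 Y - s·y(0) - y'(0) and L{y'} = sY - y(0), with y(0) = -4, y'(0) = -1) turn the left side into (s^2 + 5*s + 8)Y - (-4*s - 21).
The right side is L{exp(2*t)} = 1/(s - 2).
So (s^2 + 5*s + 8)Y = 1/(s - 2) + (-4*s - 21).
Isolate Y and clear denominators.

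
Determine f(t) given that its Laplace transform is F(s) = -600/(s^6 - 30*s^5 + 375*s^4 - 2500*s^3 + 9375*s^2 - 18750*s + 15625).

f(t) = -5*t^5*exp(5*t)

Rewrite the denominator: s^6 - 30*s^5 + 375*s^4 - 2500*s^3 + 9375*s^2 - 18750*s + 15625 = (s - 5)^6.
The form in (s - 5) signals a first-shifting-theorem factor e^(5t).
Since L{t^5} = 5!/s^6 = 120/s^6, the inverse is t^5*exp(5*t), scaled by -5.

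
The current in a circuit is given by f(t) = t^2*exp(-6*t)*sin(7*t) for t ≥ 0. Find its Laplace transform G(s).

L{sin(7t)} = 7/(s^2 + 49).
Multiplying by e^(-6t) shifts s → s + 6, so L{exp(-6*t)*sin(7*t)} = 7/((s + 6)^2 + 49).
Then apply L{t^2·g(t)} = (-1)^2 d^2/ds^2[H(s)] with H(s) = 7/((s + 6)^2 + 49):
differentiating 2 times and applying the sign gives 14*(3*s^2 + 36*s + 59)/(s^2 + 12*s + 85)^3.

G(s) = 14*(3*s^2 + 36*s + 59)/(s^2 + 12*s + 85)^3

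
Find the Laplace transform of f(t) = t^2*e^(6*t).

L{e^(6t)} = 1/(s - 6).
Then apply L{t^2·g(t)} = (-1)^2 d^2/ds^2[G(s)] with G(s) = 1/(s - 6):
differentiating 2 times and applying the sign gives 2/(s - 6)^3.

2/(s - 6)^3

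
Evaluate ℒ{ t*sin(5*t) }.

L{sin(5t)} = 5/(s^2 + 25).
Then apply L{t·g(t)} = -d/ds[G(s)] with G(s) = 5/(s^2 + 25):
differentiating 1 time and applying the sign gives 10*s/(s^2 + 25)^2.

10*s/(s^2 + 25)^2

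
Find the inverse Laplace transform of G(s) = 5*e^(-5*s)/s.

The factor e^(-5s) signals a time shift by c = 5 (second shifting theorem).
L{5} = 5/s, so L^-1{5/s} = 5.
Hence the inverse is u(t - 5) times that function evaluated at t - 5.

Heaviside(t - 5)*(5)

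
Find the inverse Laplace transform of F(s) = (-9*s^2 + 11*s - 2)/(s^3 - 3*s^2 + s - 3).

-5*exp(3*t) - sin(t) - 4*cos(t)

Factor the denominator: s^3 - 3*s^2 + s - 3 = (s - 3)*(s^2 + 1).
Partial fraction decomposition gives [-5/(s - 3)] + [-4*s/(s^2 + 1)] + [-1/(s^2 + 1)].
Invert each term: -5/(s - 3) ↔ -5e^(3t); -4·s/(s^2 + 1) ↔ -4cos(t); -1·1/(s^2 + 1) ↔ -sin(t).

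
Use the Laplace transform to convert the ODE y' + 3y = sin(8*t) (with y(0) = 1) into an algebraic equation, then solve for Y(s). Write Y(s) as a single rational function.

Y(s) = (s^2 + 72)/(s^3 + 3*s^2 + 64*s + 192)

Transform both sides with L{·}.
Using L{y'} = sY - y(0) = sY - 1, the left side becomes (s + 3)Y - (1).
The right side is L{sin(8*t)} = 8/(s^2 + 64).
So (s + 3)Y = 8/(s^2 + 64) + (1).
Divide through and combine into a single rational function.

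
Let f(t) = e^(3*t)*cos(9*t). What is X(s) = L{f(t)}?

X(s) = (s - 3)/((s - 3)^2 + 81)

L{cos(9t)} = s/(s^2 + 81).
By the first shifting theorem, multiplying by e^(3t) replaces s with s - 3.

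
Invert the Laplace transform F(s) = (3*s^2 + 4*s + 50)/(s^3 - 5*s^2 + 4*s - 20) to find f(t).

f(t) = 5*exp(5*t) - 3*sin(2*t) - 2*cos(2*t)

Factor the denominator: s^3 - 5*s^2 + 4*s - 20 = (s - 5)*(s^2 + 4).
Partial fraction decomposition gives [5/(s - 5)] + [-2*s/(s^2 + 4)] + [-6/(s^2 + 4)].
Invert each term: 5/(s - 5) ↔ 5e^(5t); -2·s/(s^2 + 4) ↔ -2cos(2t); -3·2/(s^2 + 4) ↔ -3sin(2t).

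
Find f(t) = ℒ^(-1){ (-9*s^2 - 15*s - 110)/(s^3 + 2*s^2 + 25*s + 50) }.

f(t) = -sin(5*t) - 5*cos(5*t) - 4*exp(-2*t)

Factor the denominator: s^3 + 2*s^2 + 25*s + 50 = (s + 2)*(s^2 + 25).
Partial fraction decomposition gives [-4/(s + 2)] + [-5*s/(s^2 + 25)] + [-5/(s^2 + 25)].
Invert each term: -4/(s + 2) ↔ -4e^(-2t); -5·s/(s^2 + 25) ↔ -5cos(5t); -1·5/(s^2 + 25) ↔ -sin(5t).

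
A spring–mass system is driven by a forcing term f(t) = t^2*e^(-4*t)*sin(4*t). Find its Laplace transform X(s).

X(s) = 8*(3*s^2 + 24*s + 32)/(s^2 + 8*s + 32)^3

L{sin(4t)} = 4/(s^2 + 16).
Multiplying by e^(-4t) shifts s → s + 4, so L{e^(-4*t)*sin(4*t)} = 4/((s + 4)^2 + 16).
Then apply L{t^2·g(t)} = (-1)^2 d^2/ds^2[G(s)] with G(s) = 4/((s + 4)^2 + 16):
differentiating 2 times and applying the sign gives 8*(3*s^2 + 24*s + 32)/(s^2 + 8*s + 32)^3.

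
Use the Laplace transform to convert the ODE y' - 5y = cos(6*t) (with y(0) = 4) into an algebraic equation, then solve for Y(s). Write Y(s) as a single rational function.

Apply the Laplace transform to the equation.
Using L{y'} = sY - y(0) = sY - 4, the left side becomes (s - 5)Y - (4).
The right side is L{cos(6*t)} = s/(s^2 + 36).
So (s - 5)Y = s/(s^2 + 36) + (4).
Divide through and combine into a single rational function.

Y(s) = (4*s^2 + s + 144)/(s^3 - 5*s^2 + 36*s - 180)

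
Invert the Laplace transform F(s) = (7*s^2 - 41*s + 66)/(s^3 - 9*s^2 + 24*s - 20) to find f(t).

Factor the denominator: s^3 - 9*s^2 + 24*s - 20 = (s - 5)*(s - 2)^2.
Partial fraction decomposition gives [3/(s - 2)] + [-4/(s - 2)^2] + [4/(s - 5)].
Invert each term: 3/(s - 2) ↔ 3e^(2t); -4/(s - 2)^2 ↔ -4t·e^(2t); 4/(s - 5) ↔ 4e^(5t).

f(t) = -4*t*exp(2*t) + 4*exp(5*t) + 3*exp(2*t)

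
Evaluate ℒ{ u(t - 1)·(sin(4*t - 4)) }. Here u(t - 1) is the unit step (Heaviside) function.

By the second shifting theorem, L{u(t - c)·g(t - c)} = e^(-cs)·H(s) with c = 1 and H(s) = L{g(t)}.
L{sin(4t)} = 4/(s^2 + 16).

4*exp(-s)/(s^2 + 16)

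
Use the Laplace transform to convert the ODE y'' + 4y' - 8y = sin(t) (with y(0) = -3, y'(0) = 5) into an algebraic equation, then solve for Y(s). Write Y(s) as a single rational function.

Y(s) = (-3*s^3 - 7*s^2 - 3*s - 6)/(s^4 + 4*s^3 - 7*s^2 + 4*s - 8)

Take the Laplace transform of both sides.
The derivative rules (L{y''} = s^2 Y - s·y(0) - y'(0) and L{y'} = sY - y(0), with y(0) = -3, y'(0) = 5) turn the left side into (s^2 + 4*s - 8)Y - (-3*s - 7).
The right side is L{sin(t)} = 1/(s^2 + 1).
So (s^2 + 4*s - 8)Y = 1/(s^2 + 1) + (-3*s - 7).
Divide through and combine into a single rational function.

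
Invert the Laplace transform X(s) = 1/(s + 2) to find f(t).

Since L{e^(-2t)} = 1/(s + 2), the inverse is exp(-2*t).

f(t) = exp(-2*t)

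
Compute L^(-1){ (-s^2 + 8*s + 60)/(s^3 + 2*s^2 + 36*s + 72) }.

2*sin(6*t) - 2*cos(6*t) + exp(-2*t)

Factor the denominator: s^3 + 2*s^2 + 36*s + 72 = (s + 2)*(s^2 + 36).
Partial fraction decomposition gives [1/(s + 2)] + [-2*s/(s^2 + 36)] + [12/(s^2 + 36)].
Invert each term: 1/(s + 2) ↔ e^(-2t); -2·s/(s^2 + 36) ↔ -2cos(6t); 2·6/(s^2 + 36) ↔ 2sin(6t).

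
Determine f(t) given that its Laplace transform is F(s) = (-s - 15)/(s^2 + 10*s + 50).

f(t) = -2*exp(-5*t)*sin(5*t) - exp(-5*t)*cos(5*t)

Complete the square in the denominator: s^2 + 10*s + 50 = (s + 5)^2 + 5^2.
Split the numerator to match: -s - 15 = -1·(s + 5) - 2·5.
Invert each term: -1·(s + 5)/((s + 5)^2 + 25) ↔ -e^(-5t)cos(5t); -2·5/((s + 5)^2 + 25) ↔ -2e^(-5t)sin(5t).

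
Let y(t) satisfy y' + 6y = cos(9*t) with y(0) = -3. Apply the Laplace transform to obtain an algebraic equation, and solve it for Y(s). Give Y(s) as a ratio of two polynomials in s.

Y(s) = (-3*s^2 + s - 243)/(s^3 + 6*s^2 + 81*s + 486)

Apply the Laplace transform to the equation.
Using L{y'} = sY - y(0) = sY - (-3), the left side becomes (s + 6)Y - (-3).
The right side is L{cos(9*t)} = s/(s^2 + 81).
So (s + 6)Y = s/(s^2 + 81) + (-3).
Solve for Y(s) and write it as one ratio of polynomials.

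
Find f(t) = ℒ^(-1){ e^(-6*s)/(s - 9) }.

The factor e^(-6s) signals a time shift by c = 6 (second shifting theorem).
L{e^(9t)} = 1/(s - 9), so L^-1{1/(s - 9)} = e^(9*t).
Hence the inverse is u(t - 6) times that function evaluated at t - 6.

f(t) = Heaviside(t - 6)*(exp(9*t - 54))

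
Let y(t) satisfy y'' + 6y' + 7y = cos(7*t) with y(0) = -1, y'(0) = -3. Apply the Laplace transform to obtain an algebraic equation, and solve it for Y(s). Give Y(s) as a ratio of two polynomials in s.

Apply the Laplace transform to the equation.
With L{y''} = s^2 Y - s·y(0) - y'(0) and L{y'} = sY - y(0), with y(0) = -1, y'(0) = -3: the LHS transforms to (s^2 + 6*s + 7)Y - (-s - 9).
The right side is L{cos(7*t)} = s/(s^2 + 49).
So (s^2 + 6*s + 7)Y = s/(s^2 + 49) + (-s - 9).
Divide through and combine into a single rational function.

Y(s) = (-s^3 - 9*s^2 - 48*s - 441)/(s^4 + 6*s^3 + 56*s^2 + 294*s + 343)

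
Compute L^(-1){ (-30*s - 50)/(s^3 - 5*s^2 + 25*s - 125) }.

-4*exp(5*t) - 2*sin(5*t) + 4*cos(5*t)

Factor the denominator: s^3 - 5*s^2 + 25*s - 125 = (s - 5)*(s^2 + 25).
Partial fraction decomposition gives [-4/(s - 5)] + [4*s/(s^2 + 25)] + [-10/(s^2 + 25)].
Invert each term: -4/(s - 5) ↔ -4e^(5t); 4·s/(s^2 + 25) ↔ 4cos(5t); -2·5/(s^2 + 25) ↔ -2sin(5t).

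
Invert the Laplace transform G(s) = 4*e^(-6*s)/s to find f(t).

f(t) = Heaviside(t - 6)*(4)

The factor e^(-6s) signals a time shift by c = 6 (second shifting theorem).
L{4} = 4/s, so L^-1{4/s} = 4.
Hence the inverse is u(t - 6) times that function evaluated at t - 6.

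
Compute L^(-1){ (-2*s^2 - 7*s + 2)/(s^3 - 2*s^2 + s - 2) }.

Factor the denominator: s^3 - 2*s^2 + s - 2 = (s - 2)*(s^2 + 1).
Partial fraction decomposition gives [-4/(s - 2)] + [2*s/(s^2 + 1)] + [-3/(s^2 + 1)].
Invert each term: -4/(s - 2) ↔ -4e^(2t); 2·s/(s^2 + 1) ↔ 2cos(t); -3·1/(s^2 + 1) ↔ -3sin(t).

-4*exp(2*t) - 3*sin(t) + 2*cos(t)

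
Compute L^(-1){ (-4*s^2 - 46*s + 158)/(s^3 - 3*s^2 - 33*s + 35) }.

-5*exp(7*t) - 3*exp(t) + 4*exp(-5*t)

Factor the denominator: s^3 - 3*s^2 - 33*s + 35 = (s - 7)*(s - 1)*(s + 5).
Partial fraction decomposition gives [4/(s + 5)] + [-3/(s - 1)] + [-5/(s - 7)].
Invert each term: 4/(s + 5) ↔ 4e^(-5t); -3/(s - 1) ↔ -3e^(t); -5/(s - 7) ↔ -5e^(7t).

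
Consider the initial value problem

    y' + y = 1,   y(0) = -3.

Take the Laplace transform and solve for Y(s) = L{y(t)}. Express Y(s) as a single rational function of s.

Apply the Laplace transform to the equation.
Using L{y'} = sY - y(0) = sY - (-3), the left side becomes (s + 1)Y - (-3).
The right side is L{1} = 1/s.
So (s + 1)Y = 1/s + (-3).
Isolate Y and clear denominators.

Y(s) = (-3*s + 1)/(s^2 + s)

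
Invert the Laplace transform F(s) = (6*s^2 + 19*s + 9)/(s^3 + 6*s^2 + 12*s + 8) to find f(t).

Factor the denominator: s^3 + 6*s^2 + 12*s + 8 = (s + 2)^3.
Partial fraction decomposition gives [6/(s + 2)] + [-5/(s + 2)^2] + [-5/(s + 2)^3].
Invert each term: 6/(s + 2) ↔ 6e^(-2t); -5/(s + 2)^2 ↔ -5t·e^(-2t); -5/(s + 2)^3 ↔ (-5/2)t^2·e^(-2t).

f(t) = -5*t^2*exp(-2*t)/2 - 5*t*exp(-2*t) + 6*exp(-2*t)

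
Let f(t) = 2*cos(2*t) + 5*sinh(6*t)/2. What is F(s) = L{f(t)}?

F(s) = 2*s/(s^2 + 4) + 15/(s^2 - 36)

By linearity of the Laplace transform, transform each term separately.
(5/2)·[L{sinh(6t)} = 6/(s^2 - 36)]; (2)·[L{cos(2t)} = s/(s^2 + 4)].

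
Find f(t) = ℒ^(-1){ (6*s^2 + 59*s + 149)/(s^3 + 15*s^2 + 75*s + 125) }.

f(t) = 2*t^2*exp(-5*t) - t*exp(-5*t) + 6*exp(-5*t)

Factor the denominator: s^3 + 15*s^2 + 75*s + 125 = (s + 5)^3.
Partial fraction decomposition gives [6/(s + 5)] + [-1/(s + 5)^2] + [4/(s + 5)^3].
Invert each term: 6/(s + 5) ↔ 6e^(-5t); -1/(s + 5)^2 ↔ -t·e^(-5t); 4/(s + 5)^3 ↔ (2)t^2·e^(-5t).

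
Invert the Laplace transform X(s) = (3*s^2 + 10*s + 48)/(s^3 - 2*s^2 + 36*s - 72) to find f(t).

Factor the denominator: s^3 - 2*s^2 + 36*s - 72 = (s - 2)*(s^2 + 36).
Partial fraction decomposition gives [2/(s - 2)] + [s/(s^2 + 36)] + [12/(s^2 + 36)].
Invert each term: 2/(s - 2) ↔ 2e^(2t); 1·s/(s^2 + 36) ↔ cos(6t); 2·6/(s^2 + 36) ↔ 2sin(6t).

f(t) = 2*exp(2*t) + 2*sin(6*t) + cos(6*t)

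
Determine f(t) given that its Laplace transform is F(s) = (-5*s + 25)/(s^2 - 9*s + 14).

Factor the denominator: s^2 - 9*s + 14 = (s - 7)*(s - 2).
Partial fraction decomposition gives [-2/(s - 7)] + [-3/(s - 2)].
Invert each term: -2/(s - 7) ↔ -2e^(7t); -3/(s - 2) ↔ -3e^(2t).

f(t) = -2*exp(7*t) - 3*exp(2*t)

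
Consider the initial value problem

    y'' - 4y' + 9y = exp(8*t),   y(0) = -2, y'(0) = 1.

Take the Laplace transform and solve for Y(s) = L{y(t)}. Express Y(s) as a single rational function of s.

Apply the Laplace transform to the equation.
With L{y''} = s^2 Y - s·y(0) - y'(0) and L{y'} = sY - y(0), with y(0) = -2, y'(0) = 1: the LHS transforms to (s^2 - 4*s + 9)Y - (-2*s + 9).
The right side is L{exp(8*t)} = 1/(s - 8).
So (s^2 - 4*s + 9)Y = 1/(s - 8) + (-2*s + 9).
Divide through and combine into a single rational function.

Y(s) = (-2*s^2 + 25*s - 71)/(s^3 - 12*s^2 + 41*s - 72)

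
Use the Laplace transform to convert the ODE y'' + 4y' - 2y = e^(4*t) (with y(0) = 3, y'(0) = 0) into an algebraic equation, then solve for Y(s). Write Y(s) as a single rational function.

Laplace-transform each side.
The derivative rules (L{y''} = s^2 Y - s·y(0) - y'(0) and L{y'} = sY - y(0), with y(0) = 3, y'(0) = 0) turn the left side into (s^2 + 4*s - 2)Y - (3*s + 12).
The right side is L{e^(4*t)} = 1/(s - 4).
So (s^2 + 4*s - 2)Y = 1/(s - 4) + (3*s + 12).
Isolate Y and clear denominators.

Y(s) = (3*s^2 - 47)/(s^3 - 18*s + 8)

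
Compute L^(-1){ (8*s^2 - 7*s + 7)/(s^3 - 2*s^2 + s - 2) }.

5*exp(2*t) - sin(t) + 3*cos(t)

Factor the denominator: s^3 - 2*s^2 + s - 2 = (s - 2)*(s^2 + 1).
Partial fraction decomposition gives [5/(s - 2)] + [3*s/(s^2 + 1)] + [-1/(s^2 + 1)].
Invert each term: 5/(s - 2) ↔ 5e^(2t); 3·s/(s^2 + 1) ↔ 3cos(t); -1·1/(s^2 + 1) ↔ -sin(t).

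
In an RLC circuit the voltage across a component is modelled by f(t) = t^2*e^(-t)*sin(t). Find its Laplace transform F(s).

F(s) = 2*(3*s^2 + 6*s + 2)/(s^2 + 2*s + 2)^3

L{sin(t)} = 1/(s^2 + 1).
Multiplying by e^(-t) shifts s → s + 1, so L{e^(-t)*sin(t)} = 1/((s + 1)^2 + 1).
Then apply L{t^2·g(t)} = (-1)^2 d^2/ds^2[G(s)] with G(s) = 1/((s + 1)^2 + 1):
differentiating 2 times and applying the sign gives 2*(3*s^2 + 6*s + 2)/(s^2 + 2*s + 2)^3.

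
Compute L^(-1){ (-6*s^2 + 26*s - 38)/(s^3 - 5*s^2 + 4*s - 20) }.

-2*exp(5*t) + 3*sin(2*t) - 4*cos(2*t)

Factor the denominator: s^3 - 5*s^2 + 4*s - 20 = (s - 5)*(s^2 + 4).
Partial fraction decomposition gives [-2/(s - 5)] + [-4*s/(s^2 + 4)] + [6/(s^2 + 4)].
Invert each term: -2/(s - 5) ↔ -2e^(5t); -4·s/(s^2 + 4) ↔ -4cos(2t); 3·2/(s^2 + 4) ↔ 3sin(2t).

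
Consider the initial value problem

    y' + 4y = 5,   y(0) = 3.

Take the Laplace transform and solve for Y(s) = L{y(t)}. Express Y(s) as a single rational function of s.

Apply the Laplace transform to the equation.
Using L{y'} = sY - y(0) = sY - 3, the left side becomes (s + 4)Y - (3).
The right side is L{5} = 5/s.
So (s + 4)Y = 5/s + (3).
Isolate Y and clear denominators.

Y(s) = (3*s + 5)/(s^2 + 4*s)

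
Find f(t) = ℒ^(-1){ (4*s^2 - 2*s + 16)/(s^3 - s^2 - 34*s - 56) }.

Factor the denominator: s^3 - s^2 - 34*s - 56 = (s - 7)*(s + 2)*(s + 4).
Partial fraction decomposition gives [4/(s + 4)] + [-2/(s + 2)] + [2/(s - 7)].
Invert each term: 4/(s + 4) ↔ 4e^(-4t); -2/(s + 2) ↔ -2e^(-2t); 2/(s - 7) ↔ 2e^(7t).

f(t) = 2*exp(7*t) - 2*exp(-2*t) + 4*exp(-4*t)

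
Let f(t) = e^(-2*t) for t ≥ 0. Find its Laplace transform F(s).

F(s) = 1/(s + 2)

L{e^(-2t)} = 1/(s + 2).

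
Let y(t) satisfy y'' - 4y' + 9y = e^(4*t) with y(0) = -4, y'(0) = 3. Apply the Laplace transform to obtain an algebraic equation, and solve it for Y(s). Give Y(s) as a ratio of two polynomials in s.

Transform both sides with L{·}.
With L{y''} = s^2 Y - s·y(0) - y'(0) and L{y'} = sY - y(0), with y(0) = -4, y'(0) = 3: the LHS transforms to (s^2 - 4*s + 9)Y - (-4*s + 19).
The right side is L{e^(4*t)} = 1/(s - 4).
So (s^2 - 4*s + 9)Y = 1/(s - 4) + (-4*s + 19).
Divide through and combine into a single rational function.

Y(s) = (-4*s^2 + 35*s - 75)/(s^3 - 8*s^2 + 25*s - 36)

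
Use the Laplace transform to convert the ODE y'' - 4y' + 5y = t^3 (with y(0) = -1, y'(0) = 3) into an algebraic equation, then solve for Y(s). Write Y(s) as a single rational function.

Y(s) = (-s^5 + 7*s^4 + 6)/(s^6 - 4*s^5 + 5*s^4)

Take the Laplace transform of both sides.
The derivative rules (L{y''} = s^2 Y - s·y(0) - y'(0) and L{y'} = sY - y(0), with y(0) = -1, y'(0) = 3) turn the left side into (s^2 - 4*s + 5)Y - (-s + 7).
The right side is L{t^3} = 6/s^4.
So (s^2 - 4*s + 5)Y = 6/s^4 + (-s + 7).
Isolate Y and clear denominators.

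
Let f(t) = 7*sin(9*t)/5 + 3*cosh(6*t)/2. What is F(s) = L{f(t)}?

The transform is linear, so treat each term independently.
(7/5)·[L{sin(9t)} = 9/(s^2 + 81)]; (3/2)·[L{cosh(6t)} = s/(s^2 - 36)].

F(s) = 3*s/(2*(s^2 - 36)) + 63/(5*(s^2 + 81))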